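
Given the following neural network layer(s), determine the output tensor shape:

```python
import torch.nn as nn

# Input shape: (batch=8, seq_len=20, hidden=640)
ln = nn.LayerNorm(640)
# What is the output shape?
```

Input: (8, 20, 640) -> Output: (8, 20, 640)

Answer: (8, 20, 640)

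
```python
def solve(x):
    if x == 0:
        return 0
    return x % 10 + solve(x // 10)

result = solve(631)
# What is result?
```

Sum of digits of 631: 1 + 3 + 6 = 10

Answer: 10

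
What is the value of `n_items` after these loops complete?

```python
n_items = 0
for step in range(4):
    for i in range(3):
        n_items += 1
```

4 * 3 = 12
`n_items` takes the values: 0 → 1 → 2 → 3 → 4 → 5 → 6 → 7 → 8 → 9 → 10 → 11 → 12

Answer: 12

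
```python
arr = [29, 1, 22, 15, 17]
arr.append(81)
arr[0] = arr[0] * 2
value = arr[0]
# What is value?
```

Trace:
`arr = [29, 1, 22, 15, 17]` → arr = [29, 1, 22, 15, 17]
`arr.append(81)` → arr = [29, 1, 22, 15, 17, 81]
`arr[0] = arr[0] * 2` → arr = [58, 1, 22, 15, 17, 81]
`value = arr[0]` → value = 58
So value = 58

Answer: 58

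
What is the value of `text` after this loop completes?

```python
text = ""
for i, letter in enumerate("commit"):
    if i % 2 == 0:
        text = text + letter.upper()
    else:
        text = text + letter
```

Uppercase even positions in 'commit'
`text` takes the values: "" → "C" → "Co" → "CoM" → "CoMm" → "CoMmI" → "CoMmIt"

Answer: "CoMmIt"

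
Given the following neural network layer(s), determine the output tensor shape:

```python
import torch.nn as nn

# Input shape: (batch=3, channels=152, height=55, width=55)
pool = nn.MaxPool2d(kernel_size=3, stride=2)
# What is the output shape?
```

Input: (3, 152, 55, 55) -> Output: (3, 152, 27, 27)

Answer: (3, 152, 27, 27)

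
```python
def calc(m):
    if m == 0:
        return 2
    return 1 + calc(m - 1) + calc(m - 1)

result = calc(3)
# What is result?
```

calc(m) = 1 + 2·calc(m-1), calc(0)=2. Closed form: (2+1)·2^3 - 1 = 23.

Answer: 23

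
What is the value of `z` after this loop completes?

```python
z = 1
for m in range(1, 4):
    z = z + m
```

Start at 1, add 1 through 3
`z` takes the values: 1 → 2 → 4 → 7

Answer: 7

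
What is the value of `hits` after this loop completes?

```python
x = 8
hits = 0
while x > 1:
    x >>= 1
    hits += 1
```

Count right shifts until 1
`hits` takes the values: 0 → 1 → 2 → 3

Answer: 3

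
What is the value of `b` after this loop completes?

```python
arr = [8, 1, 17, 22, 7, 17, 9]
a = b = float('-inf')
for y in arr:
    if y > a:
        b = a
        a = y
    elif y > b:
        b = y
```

Second largest (with repeats) in [8, 1, 17, 22, 7, 17, 9]
`b` takes the values: -inf → 1 → 8 → 17

Answer: 17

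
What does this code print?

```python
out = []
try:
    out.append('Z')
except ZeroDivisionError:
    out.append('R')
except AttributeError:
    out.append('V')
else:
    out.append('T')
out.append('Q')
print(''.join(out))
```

Execution trace: 'Z' (try body, no exception) → 'T' (else) → 'Q' (after the try/except). Output: ZTQ

Answer: ZTQ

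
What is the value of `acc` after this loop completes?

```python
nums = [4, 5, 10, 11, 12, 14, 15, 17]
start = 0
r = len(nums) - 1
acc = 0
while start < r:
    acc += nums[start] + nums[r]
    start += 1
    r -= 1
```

Sum of pairs from ends
`acc` takes the values: 0 → 21 → 41 → 65 → 88

Answer: 88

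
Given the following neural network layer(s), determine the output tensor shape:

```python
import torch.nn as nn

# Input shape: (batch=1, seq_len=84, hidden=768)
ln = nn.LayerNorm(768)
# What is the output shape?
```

Input: (1, 84, 768) -> Output: (1, 84, 768)

Answer: (1, 84, 768)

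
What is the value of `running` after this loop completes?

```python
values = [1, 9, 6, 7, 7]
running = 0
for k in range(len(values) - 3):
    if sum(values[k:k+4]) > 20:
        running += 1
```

Count windows with sum > 20
`running` takes the values: 0 → 1 → 2

Answer: 2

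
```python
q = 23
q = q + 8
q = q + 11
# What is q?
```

Trace:
`q = 23` → q = 23
`q = q + 8` → q = 31
`q = q + 11` → q = 42
So q = 42

Answer: 42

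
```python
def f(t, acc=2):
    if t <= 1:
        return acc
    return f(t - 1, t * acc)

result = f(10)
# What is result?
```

Accumulator trace (n, acc): (10, 2) -> (9, 20) -> (8, 180) -> (7, 1440) -> (6, 10080) -> (5, 60480) -> (4, 302400) -> (3, 1209600) -> (2, 3628800) -> (1, 7257600) -> return 7257600

Answer: 7257600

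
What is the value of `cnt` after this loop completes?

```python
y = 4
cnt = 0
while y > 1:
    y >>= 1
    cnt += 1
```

Count right shifts until 1
`cnt` takes the values: 0 → 1 → 2

Answer: 2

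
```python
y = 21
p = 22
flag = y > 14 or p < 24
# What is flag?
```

Trace:
`y = 21` → y = 21
`p = 22` → p = 22
`flag = y > 14 or p < 24` → flag = True
So flag = True

Answer: True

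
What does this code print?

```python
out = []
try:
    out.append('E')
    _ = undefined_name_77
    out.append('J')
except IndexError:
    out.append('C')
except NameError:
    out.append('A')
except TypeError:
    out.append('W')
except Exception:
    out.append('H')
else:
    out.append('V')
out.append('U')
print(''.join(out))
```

Execution trace: 'E' (try body) → 'A' (except NameError) → 'U' (after the try/except). Output: EAU

Answer: EAU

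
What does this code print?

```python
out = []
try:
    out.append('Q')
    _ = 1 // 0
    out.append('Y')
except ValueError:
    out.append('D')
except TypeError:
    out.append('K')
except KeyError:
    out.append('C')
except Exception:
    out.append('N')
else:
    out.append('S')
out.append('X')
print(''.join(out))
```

Execution trace: 'Q' (try body) → 'N' (except Exception) → 'X' (after the try/except). Output: QNX

Answer: QNX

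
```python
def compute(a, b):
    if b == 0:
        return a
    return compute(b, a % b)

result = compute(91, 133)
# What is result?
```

compute(91, 133) -> compute(133, 91) -> compute(91, 42) -> compute(42, 7) -> compute(7, 0) -> 7

Answer: 7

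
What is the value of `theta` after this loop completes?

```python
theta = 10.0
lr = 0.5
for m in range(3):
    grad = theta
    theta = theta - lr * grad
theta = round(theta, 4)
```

Gradient descent: w = 10.0 * (1 - 0.5)^3
`theta` takes the values: 10.0 → 5.0 → 2.5 → 1.25

Answer: 1.25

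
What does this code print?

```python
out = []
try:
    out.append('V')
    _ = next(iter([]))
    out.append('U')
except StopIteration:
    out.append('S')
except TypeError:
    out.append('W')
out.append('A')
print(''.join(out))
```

Execution trace: 'V' (try body) → 'S' (except StopIteration) → 'A' (after the try/except). Output: VSA

Answer: VSA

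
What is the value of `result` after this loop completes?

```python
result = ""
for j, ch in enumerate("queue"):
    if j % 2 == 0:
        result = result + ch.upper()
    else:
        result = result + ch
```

Uppercase even positions in 'queue'
`result` takes the values: "" → "Q" → "Qu" → "QuE" → "QuEu" → "QuEuE"

Answer: "QuEuE"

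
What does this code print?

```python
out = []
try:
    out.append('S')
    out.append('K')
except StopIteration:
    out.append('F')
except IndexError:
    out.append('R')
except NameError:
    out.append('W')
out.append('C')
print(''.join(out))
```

Execution trace: 'S' (try body) → 'K' (try body, no exception) → 'C' (after the try/except). Output: SKC

Answer: SKC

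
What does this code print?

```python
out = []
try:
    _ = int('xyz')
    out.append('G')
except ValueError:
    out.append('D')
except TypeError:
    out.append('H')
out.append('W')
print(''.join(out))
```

Execution trace: 'D' (except ValueError) → 'W' (after the try/except). Output: DW

Answer: DW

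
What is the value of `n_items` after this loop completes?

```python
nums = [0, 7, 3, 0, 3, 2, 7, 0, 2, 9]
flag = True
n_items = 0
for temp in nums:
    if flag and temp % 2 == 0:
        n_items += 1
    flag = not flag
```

Count even values at even positions
`n_items` takes the values: 0 → 1 → 2

Answer: 2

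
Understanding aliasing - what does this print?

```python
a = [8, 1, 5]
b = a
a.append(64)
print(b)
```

Key concept: basic list aliasing.
Step by step:
`a = [8, 1, 5]` → a = [8, 1, 5]
`b = a` → b = [8, 1, 5] (same object as a)
`a.append(64)` → a = [8, 1, 5, 64] (same object as b); b = [8, 1, 5, 64] (same object as a)
`print(b)` → prints [8, 1, 5, 64]

Answer: [8, 1, 5, 64]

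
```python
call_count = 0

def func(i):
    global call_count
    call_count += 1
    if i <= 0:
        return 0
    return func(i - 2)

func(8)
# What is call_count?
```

Linear recursion stepping by 2: 5 calls from i=8 down to ≤0.

Answer: 5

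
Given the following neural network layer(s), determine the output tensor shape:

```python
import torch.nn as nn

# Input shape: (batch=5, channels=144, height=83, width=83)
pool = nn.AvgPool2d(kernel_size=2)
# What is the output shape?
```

Input: (5, 144, 83, 83) -> Output: (5, 144, 41, 41)

Answer: (5, 144, 41, 41)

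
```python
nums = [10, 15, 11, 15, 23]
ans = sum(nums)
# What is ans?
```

Trace:
`nums = [10, 15, 11, 15, 23]` → nums = [10, 15, 11, 15, 23]
`ans = sum(nums)` → ans = 74
So ans = 74

Answer: 74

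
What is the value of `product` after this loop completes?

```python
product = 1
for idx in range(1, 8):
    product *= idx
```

7! = 5040
`product` takes the values: 1 → 2 → 6 → 24 → 120 → 720 → 5040

Answer: 5040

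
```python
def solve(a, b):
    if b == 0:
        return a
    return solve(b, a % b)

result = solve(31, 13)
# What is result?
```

solve(31, 13) -> solve(13, 5) -> solve(5, 3) -> solve(3, 2) -> solve(2, 1) -> solve(1, 0) -> 1

Answer: 1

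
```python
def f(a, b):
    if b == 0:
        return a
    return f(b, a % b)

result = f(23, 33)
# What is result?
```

f(23, 33) -> f(33, 23) -> f(23, 10) -> f(10, 3) -> f(3, 1) -> f(1, 0) -> 1

Answer: 1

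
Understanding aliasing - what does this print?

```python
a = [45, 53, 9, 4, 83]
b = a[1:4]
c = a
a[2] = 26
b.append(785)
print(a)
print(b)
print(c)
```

Key concept: slice vs alias.
Step by step:
`a = [45, 53, 9, 4, 83]` → a = [45, 53, 9, 4, 83]
`b = a[1:4]` → b = [53, 9, 4]
`c = a` → c = [45, 53, 9, 4, 83] (same object as a)
`a[2] = 26` → a = [45, 53, 26, 4, 83] (same object as c); c = [45, 53, 26, 4, 83] (same object as a)
`b.append(785)` → b = [53, 9, 4, 785]
`print(a)` → prints [45, 53, 26, 4, 83]
`print(b)` → prints [53, 9, 4, 785]
`print(c)` → prints [45, 53, 26, 4, 83]

Answer:
[45, 53, 26, 4, 83]
[53, 9, 4, 785]
[45, 53, 26, 4, 83]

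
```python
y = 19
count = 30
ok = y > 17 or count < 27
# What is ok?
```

Trace:
`y = 19` → y = 19
`count = 30` → count = 30
`ok = y > 17 or count < 27` → ok = True
So ok = True

Answer: True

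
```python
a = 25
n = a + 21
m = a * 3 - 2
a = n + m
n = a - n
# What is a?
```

Trace:
`a = 25` → a = 25
`n = a + 21` → n = 46
`m = a * 3 - 2` → m = 73
`a = n + m` → a = 119
`n = a - n` → n = 73
So a = 119

Answer: 119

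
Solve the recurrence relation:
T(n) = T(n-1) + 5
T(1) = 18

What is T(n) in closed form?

Unrolling: T(n) = T(1) + 5·(n-1) = 18 + 5(n-1) = 5n + 13.

Answer: T(n) = 5n + 13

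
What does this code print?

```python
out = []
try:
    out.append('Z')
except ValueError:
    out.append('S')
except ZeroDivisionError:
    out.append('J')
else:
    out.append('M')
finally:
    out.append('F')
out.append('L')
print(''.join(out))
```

Execution trace: 'Z' (try body, no exception) → 'M' (else) → 'F' (finally) → 'L' (after the try/except). Output: ZMFL

Answer: ZMFL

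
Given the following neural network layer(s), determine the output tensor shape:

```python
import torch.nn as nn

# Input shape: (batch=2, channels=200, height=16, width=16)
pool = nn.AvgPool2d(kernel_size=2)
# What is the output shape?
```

Input: (2, 200, 16, 16) -> Output: (2, 200, 8, 8)

Answer: (2, 200, 8, 8)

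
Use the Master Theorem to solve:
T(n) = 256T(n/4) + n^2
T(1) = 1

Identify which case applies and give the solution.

a=256, b=4, f(n)=n^2. log_4(256) = 4. Since c=2 < 4, Case 1 applies: T(n) = Θ(n^log_b(a)) = O(n^4).

Answer: O(n^4) - Case 1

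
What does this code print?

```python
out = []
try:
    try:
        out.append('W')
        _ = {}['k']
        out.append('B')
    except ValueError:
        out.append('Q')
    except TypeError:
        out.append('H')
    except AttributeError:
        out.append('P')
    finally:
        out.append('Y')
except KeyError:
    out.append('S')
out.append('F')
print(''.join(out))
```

Execution trace: 'W' (try body) → 'Y' (finally) → 'S' (outer except KeyError) → 'F' (after the try/except). Output: WYSF

Answer: WYSF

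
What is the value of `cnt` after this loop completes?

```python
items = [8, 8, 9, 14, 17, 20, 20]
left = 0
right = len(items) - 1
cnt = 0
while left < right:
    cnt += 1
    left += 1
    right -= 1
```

Iterations until pointers meet (list length 7)
`cnt` takes the values: 0 → 1 → 2 → 3

Answer: 3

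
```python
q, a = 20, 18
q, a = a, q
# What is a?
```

Trace:
`q, a = 20, 18` → q = 20; a = 18
`q, a = a, q` → q = 18; a = 20
So a = 20

Answer: 20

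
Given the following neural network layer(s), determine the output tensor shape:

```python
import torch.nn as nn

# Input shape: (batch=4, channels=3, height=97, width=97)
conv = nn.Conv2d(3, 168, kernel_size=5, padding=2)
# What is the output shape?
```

Input: (4, 3, 97, 97) -> Output: (4, 168, 97, 97)

Answer: (4, 168, 97, 97)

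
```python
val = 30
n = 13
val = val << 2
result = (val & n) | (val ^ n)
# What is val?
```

Trace:
`val = 30` → val = 30
`n = 13` → n = 13
`val = val << 2` → val = 120
`result = (val & n) | (val ^ n)` → result = 125
So val = 120

Answer: 120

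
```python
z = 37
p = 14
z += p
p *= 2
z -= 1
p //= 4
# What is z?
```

Trace:
`z = 37` → z = 37
`p = 14` → p = 14
`z += p` → z = 51
`p *= 2` → p = 28
`z -= 1` → z = 50
`p //= 4` → p = 7
So z = 50

Answer: 50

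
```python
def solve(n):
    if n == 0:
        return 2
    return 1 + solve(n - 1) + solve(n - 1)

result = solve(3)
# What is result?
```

solve(n) = 1 + 2·solve(n-1), solve(0)=2. Closed form: (2+1)·2^3 - 1 = 23.

Answer: 23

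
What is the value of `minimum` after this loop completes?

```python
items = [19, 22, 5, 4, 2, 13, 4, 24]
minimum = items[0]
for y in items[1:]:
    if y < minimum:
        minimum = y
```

Minimum of [19, 22, 5, 4, 2, 13, 4, 24]
`minimum` takes the values: 19 → 5 → 4 → 2

Answer: 2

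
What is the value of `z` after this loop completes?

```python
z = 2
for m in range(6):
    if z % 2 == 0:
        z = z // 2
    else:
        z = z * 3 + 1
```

Collatz-style transformation from 2
`z` takes the values: 2 → 1 → 4 → 2 → 1 → 4 → 2

Answer: 2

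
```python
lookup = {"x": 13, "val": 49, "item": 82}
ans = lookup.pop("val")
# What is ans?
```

Trace:
`lookup = {"x": 13, "val": 49, "item": 82}` → lookup = {'x': 13, 'val': 49, 'item': 82}
`ans = lookup.pop("val")` → lookup = {'x': 13, 'item': 82}; ans = 49
So ans = 49

Answer: 49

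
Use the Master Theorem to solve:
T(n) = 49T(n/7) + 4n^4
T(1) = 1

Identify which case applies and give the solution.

a=49, b=7, f(n)=4n^4. log_7(49) = 2. Since c=4 > 2 and the regularity condition holds (49(n/7)^4 = (49/7^4)n^4 with 49/7^4 < 1), Case 3 applies: T(n) = Θ(f(n)) = O(n^4).

Answer: O(n^4) - Case 3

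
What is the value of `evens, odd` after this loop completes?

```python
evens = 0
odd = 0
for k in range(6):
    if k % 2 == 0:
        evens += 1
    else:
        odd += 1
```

Count evens and odds in range(6)
`evens, odd` takes the values: (0, 0) → (1, 0) → (1, 1) → (2, 1) → (2, 2) → (3, 2) → (3, 3)

Answer: 3, 3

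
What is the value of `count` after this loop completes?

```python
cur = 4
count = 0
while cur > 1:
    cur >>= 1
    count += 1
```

Count right shifts until 1
`count` takes the values: 0 → 1 → 2

Answer: 2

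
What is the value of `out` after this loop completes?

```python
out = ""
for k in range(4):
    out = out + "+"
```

Repeat '+' 4 times
`out` takes the values: "" → "+" → "++" → "+++" → "++++"

Answer: "++++"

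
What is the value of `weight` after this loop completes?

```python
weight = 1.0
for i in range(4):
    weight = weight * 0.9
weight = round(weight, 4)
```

Exponential decay: 1.0 * 0.9^4
`weight` takes the values: 1.0 → 0.9 → 0.81 → 0.729 → 0.6561

Answer: 0.6561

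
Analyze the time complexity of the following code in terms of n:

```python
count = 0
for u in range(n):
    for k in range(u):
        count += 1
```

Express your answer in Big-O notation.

Each loop level contributes: n × n. Multiplying the contributions gives O(n^2).

Answer: O(n^2)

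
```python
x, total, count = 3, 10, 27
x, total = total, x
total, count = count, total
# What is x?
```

Trace:
`x, total, count = 3, 10, 27` → x = 3; total = 10; count = 27
`x, total = total, x` → x = 10; total = 3
`total, count = count, total` → total = 27; count = 3
So x = 10

Answer: 10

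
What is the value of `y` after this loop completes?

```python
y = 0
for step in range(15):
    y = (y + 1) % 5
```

Increment mod 5, 15 times = 0
`y` takes the values: 0 → 1 → 2 → 3 → 4 → 0 → 1 → 2 → 3 → 4 → 0 → 1 → 2 → 3 → 4 → 0

Answer: 0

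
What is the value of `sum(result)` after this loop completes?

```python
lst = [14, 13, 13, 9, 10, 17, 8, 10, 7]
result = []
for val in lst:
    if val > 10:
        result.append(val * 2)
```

Sum of doubled values > 10
`result` takes the values: [] → [28] → [28, 26] → [28, 26, 26] → [28, 26, 26, 34]
So `sum(result)` = 114

Answer: 114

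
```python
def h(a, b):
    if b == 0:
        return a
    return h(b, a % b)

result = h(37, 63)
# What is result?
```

h(37, 63) -> h(63, 37) -> h(37, 26) -> h(26, 11) -> h(11, 4) -> h(4, 3) -> h(3, 1) -> h(1, 0) -> 1

Answer: 1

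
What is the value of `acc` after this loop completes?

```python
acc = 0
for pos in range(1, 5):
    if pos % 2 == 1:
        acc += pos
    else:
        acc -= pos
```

Add odd, subtract even
`acc` takes the values: 0 → 1 → -1 → 2 → -2

Answer: -2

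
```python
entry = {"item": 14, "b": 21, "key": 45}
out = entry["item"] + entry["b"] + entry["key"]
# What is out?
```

Trace:
`entry = {"item": 14, "b": 21, "key": 45}` → entry = {'item': 14, 'b': 21, 'key': 45}
`out = entry["item"] + entry["b"] + entry["key"]` → out = 80
So out = 80

Answer: 80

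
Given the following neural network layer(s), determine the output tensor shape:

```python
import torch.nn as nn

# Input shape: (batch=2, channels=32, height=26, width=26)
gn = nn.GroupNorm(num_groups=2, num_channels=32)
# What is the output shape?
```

Input: (2, 32, 26, 26) -> Output: (2, 32, 26, 26)

Answer: (2, 32, 26, 26)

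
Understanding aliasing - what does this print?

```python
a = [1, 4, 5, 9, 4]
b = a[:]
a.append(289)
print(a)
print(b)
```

Key concept: slice [:] creates copy.
Step by step:
`a = [1, 4, 5, 9, 4]` → a = [1, 4, 5, 9, 4]
`b = a[:]` → b = [1, 4, 5, 9, 4]
`a.append(289)` → a = [1, 4, 5, 9, 4, 289]
`print(a)` → prints [1, 4, 5, 9, 4, 289]
`print(b)` → prints [1, 4, 5, 9, 4]

Answer:
[1, 4, 5, 9, 4, 289]
[1, 4, 5, 9, 4]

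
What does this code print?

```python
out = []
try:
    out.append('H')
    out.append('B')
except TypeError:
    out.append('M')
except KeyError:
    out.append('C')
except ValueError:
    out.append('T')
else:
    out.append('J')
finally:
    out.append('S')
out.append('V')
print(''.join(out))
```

Execution trace: 'H' (try body) → 'B' (try body, no exception) → 'J' (else) → 'S' (finally) → 'V' (after the try/except). Output: HBJSV

Answer: HBJSV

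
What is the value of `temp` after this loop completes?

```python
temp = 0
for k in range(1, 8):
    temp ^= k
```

XOR of 1 to 7
`temp` takes the values: 0 → 1 → 3 → 0 → 4 → 1 → 7 → 0

Answer: 0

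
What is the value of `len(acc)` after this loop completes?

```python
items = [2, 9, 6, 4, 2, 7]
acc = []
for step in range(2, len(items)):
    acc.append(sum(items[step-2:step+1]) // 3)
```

Number of 3-element averages
`acc` takes the values: [] → [5] → [5, 6] → [5, 6, 4] → [5, 6, 4, 4]
So `len(acc)` = 4

Answer: 4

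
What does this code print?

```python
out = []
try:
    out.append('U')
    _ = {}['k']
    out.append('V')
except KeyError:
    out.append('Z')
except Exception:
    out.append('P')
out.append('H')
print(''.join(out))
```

Execution trace: 'U' (try body) → 'Z' (except KeyError) → 'H' (after the try/except). Output: UZH

Answer: UZH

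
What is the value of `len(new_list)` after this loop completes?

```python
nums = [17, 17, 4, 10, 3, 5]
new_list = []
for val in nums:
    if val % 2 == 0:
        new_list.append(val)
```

Count even numbers in [17, 17, 4, 10, 3, 5]
`new_list` takes the values: [] → [4] → [4, 10]
So `len(new_list)` = 2

Answer: 2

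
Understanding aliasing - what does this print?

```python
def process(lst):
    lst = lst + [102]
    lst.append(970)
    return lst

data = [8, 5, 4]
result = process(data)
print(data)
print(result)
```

Key concept: rebinding parameter vs mutation.
Step by step:
`data = [8, 5, 4]` → data = [8, 5, 4]
`result = process(data)` → result = [8, 5, 4, 102, 970]
`print(data)` → prints [8, 5, 4]
`print(result)` → prints [8, 5, 4, 102, 970]

Answer:
[8, 5, 4]
[8, 5, 4, 102, 970]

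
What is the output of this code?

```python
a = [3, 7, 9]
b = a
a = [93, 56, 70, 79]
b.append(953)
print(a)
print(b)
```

Key concept: rebinding vs mutation: a is rebound to a new list, b still points at the original.
Step by step:
`a = [3, 7, 9]` → a = [3, 7, 9]
`b = a` → b = [3, 7, 9] (same object as a)
`a = [93, 56, 70, 79]` → a = [93, 56, 70, 79]
`b.append(953)` → b = [3, 7, 9, 953]
`print(a)` → prints [93, 56, 70, 79]
`print(b)` → prints [3, 7, 9, 953]

Answer:
[93, 56, 70, 79]
[3, 7, 9, 953]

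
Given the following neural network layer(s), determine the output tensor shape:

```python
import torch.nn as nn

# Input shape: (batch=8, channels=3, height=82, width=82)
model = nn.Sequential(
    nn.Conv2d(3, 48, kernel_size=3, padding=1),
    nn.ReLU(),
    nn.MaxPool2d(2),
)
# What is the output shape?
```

Input: (8, 3, 82, 82) -> after Conv2d: (8, 48, 82, 82) -> after ReLU: (8, 48, 82, 82) -> Output: (8, 48, 41, 41)

Answer: (8, 48, 41, 41)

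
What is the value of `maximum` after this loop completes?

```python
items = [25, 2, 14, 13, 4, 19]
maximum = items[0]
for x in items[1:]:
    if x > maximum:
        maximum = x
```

Maximum of [25, 2, 14, 13, 4, 19]
`maximum` takes the values: 25

Answer: 25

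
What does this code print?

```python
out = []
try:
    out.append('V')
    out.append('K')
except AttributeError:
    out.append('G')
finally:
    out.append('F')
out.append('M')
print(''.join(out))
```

Execution trace: 'V' (try body) → 'K' (try body, no exception) → 'F' (finally) → 'M' (after the try/except). Output: VKFM

Answer: VKFM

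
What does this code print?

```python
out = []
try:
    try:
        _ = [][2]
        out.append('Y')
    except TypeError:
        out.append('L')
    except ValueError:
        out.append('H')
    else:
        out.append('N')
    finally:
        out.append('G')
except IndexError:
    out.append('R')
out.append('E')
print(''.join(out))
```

Execution trace: 'G' (finally) → 'R' (outer except IndexError) → 'E' (after the try/except). Output: GRE

Answer: GRE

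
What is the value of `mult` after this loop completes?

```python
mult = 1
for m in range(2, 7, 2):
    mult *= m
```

Product of even numbers 2 to 6
`mult` takes the values: 1 → 2 → 8 → 48

Answer: 48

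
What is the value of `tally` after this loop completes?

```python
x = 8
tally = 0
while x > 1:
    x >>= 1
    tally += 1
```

Count right shifts until 1
`tally` takes the values: 0 → 1 → 2 → 3

Answer: 3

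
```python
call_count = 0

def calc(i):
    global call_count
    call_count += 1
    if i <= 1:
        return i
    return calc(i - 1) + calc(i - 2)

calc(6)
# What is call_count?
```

Calls(i) = 1 + Calls(i-1) + Calls(i-2); Calls(0)=Calls(1)=1. For i=6 this gives 25.

Answer: 25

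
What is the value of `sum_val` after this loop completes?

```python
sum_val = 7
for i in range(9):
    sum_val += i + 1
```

Start at 7, add 1 to 9 = 52
`sum_val` takes the values: 7 → 8 → 10 → 13 → 17 → 22 → 28 → 35 → 43 → 52

Answer: 52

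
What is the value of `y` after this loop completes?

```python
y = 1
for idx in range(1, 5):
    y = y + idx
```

Start at 1, add 1 through 4
`y` takes the values: 1 → 2 → 4 → 7 → 11

Answer: 11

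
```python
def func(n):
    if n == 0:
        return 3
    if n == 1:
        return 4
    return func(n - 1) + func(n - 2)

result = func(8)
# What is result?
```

Build up from base cases: func(0)=3, func(1)=4, func(2)=7, func(3)=11, func(4)=18, func(5)=29, func(6)=47, ..., func(8)=123

Answer: 123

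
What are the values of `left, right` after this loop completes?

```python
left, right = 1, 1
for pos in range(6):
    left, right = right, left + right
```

Fibonacci: after 6 iterations
`left, right` takes the values: (1, 1) → (1, 2) → (2, 3) → (3, 5) → (5, 8) → (8, 13) → (13, 21)

Answer: 13, 21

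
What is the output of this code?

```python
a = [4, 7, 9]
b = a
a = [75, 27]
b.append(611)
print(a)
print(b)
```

Key concept: rebinding vs mutation: a is rebound to a new list, b still points at the original.
Step by step:
`a = [4, 7, 9]` → a = [4, 7, 9]
`b = a` → b = [4, 7, 9] (same object as a)
`a = [75, 27]` → a = [75, 27]
`b.append(611)` → b = [4, 7, 9, 611]
`print(a)` → prints [75, 27]
`print(b)` → prints [4, 7, 9, 611]

Answer:
[75, 27]
[4, 7, 9, 611]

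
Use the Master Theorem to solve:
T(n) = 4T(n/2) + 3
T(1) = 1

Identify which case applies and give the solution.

a=4, b=2, f(n)=3. log_2(4) = 2. Since c=0 < 2, Case 1 applies: T(n) = Θ(n^log_b(a)) = O(n^2).

Answer: O(n^2) - Case 1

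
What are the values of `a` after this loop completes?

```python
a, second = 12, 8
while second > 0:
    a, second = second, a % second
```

GCD of 12 and 8
`a` takes the values: 12 → 8 → 4

Answer: 4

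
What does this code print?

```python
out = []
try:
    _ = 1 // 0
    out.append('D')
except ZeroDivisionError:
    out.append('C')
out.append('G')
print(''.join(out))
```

Execution trace: 'C' (except ZeroDivisionError) → 'G' (after the try/except). Output: CG

Answer: CG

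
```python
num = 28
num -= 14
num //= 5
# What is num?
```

Trace:
`num = 28` → num = 28
`num -= 14` → num = 14
`num //= 5` → num = 2
So num = 2

Answer: 2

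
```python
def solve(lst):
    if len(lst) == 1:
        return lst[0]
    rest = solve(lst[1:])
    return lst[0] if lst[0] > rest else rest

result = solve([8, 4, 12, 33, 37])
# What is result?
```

Recursive max over [8, 4, 12, 33, 37] = 37

Answer: 37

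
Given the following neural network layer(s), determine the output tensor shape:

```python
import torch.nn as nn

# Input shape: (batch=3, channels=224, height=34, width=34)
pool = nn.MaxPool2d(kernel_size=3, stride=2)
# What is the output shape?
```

Input: (3, 224, 34, 34) -> Output: (3, 224, 16, 16)

Answer: (3, 224, 16, 16)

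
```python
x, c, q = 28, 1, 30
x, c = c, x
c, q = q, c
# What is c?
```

Trace:
`x, c, q = 28, 1, 30` → x = 28; c = 1; q = 30
`x, c = c, x` → x = 1; c = 28
`c, q = q, c` → c = 30; q = 28
So c = 30

Answer: 30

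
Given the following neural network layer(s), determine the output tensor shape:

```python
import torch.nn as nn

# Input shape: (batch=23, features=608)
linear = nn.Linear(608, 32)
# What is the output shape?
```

Input: (23, 608) -> Output: (23, 32)

Answer: (23, 32)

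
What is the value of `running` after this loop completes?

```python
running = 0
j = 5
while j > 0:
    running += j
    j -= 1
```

Sum 5 down to 1
`running` takes the values: 0 → 5 → 9 → 12 → 14 → 15

Answer: 15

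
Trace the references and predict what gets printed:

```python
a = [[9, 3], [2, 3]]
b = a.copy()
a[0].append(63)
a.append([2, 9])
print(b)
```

Key concept: shallow copy with nested lists.
Step by step:
`a = [[9, 3], [2, 3]]` → a = [[9, 3], [2, 3]]
`b = a.copy()` → b = [[9, 3], [2, 3]]
`a[0].append(63)` → a = [[9, 3, 63], [2, 3]]; b = [[9, 3, 63], [2, 3]]
`a.append([2, 9])` → a = [[9, 3, 63], [2, 3], [2, 9]]
`print(b)` → prints [[9, 3, 63], [2, 3]]

Answer: [[9, 3, 63], [2, 3]]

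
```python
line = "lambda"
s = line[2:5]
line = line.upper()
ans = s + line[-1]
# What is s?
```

Trace:
`line = "lambda"` → line = 'lambda'
`s = line[2:5]` → s = 'mbd'
`line = line.upper()` → line = 'LAMBDA'
`ans = s + line[-1]` → ans = 'mbdA'
So s = 'mbd'

Answer: 'mbd'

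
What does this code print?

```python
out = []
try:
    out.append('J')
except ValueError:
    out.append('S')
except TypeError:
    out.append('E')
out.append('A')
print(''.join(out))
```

Execution trace: 'J' (try body, no exception) → 'A' (after the try/except). Output: JA

Answer: JA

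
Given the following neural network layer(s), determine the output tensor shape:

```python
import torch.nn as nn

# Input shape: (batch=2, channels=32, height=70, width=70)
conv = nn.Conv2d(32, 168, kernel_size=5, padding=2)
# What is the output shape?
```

Input: (2, 32, 70, 70) -> Output: (2, 168, 70, 70)

Answer: (2, 168, 70, 70)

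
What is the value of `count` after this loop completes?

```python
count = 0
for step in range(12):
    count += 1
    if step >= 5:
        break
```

Loop breaks when step reaches 5, count is 6
`count` takes the values: 0 → 1 → 2 → 3 → 4 → 5 → 6

Answer: 6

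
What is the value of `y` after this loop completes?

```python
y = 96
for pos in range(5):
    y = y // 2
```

Halve 5 times: 96 // 2^5 = 3
`y` takes the values: 96 → 48 → 24 → 12 → 6 → 3

Answer: 3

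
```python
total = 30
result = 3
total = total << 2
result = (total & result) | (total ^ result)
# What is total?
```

Trace:
`total = 30` → total = 30
`result = 3` → result = 3
`total = total << 2` → total = 120
`result = (total & result) | (total ^ result)` → result = 123
So total = 120

Answer: 120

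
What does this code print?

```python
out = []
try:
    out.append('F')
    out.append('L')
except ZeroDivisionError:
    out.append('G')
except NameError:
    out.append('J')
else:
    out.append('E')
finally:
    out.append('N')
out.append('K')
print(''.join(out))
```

Execution trace: 'F' (try body) → 'L' (try body, no exception) → 'E' (else) → 'N' (finally) → 'K' (after the try/except). Output: FLENK

Answer: FLENK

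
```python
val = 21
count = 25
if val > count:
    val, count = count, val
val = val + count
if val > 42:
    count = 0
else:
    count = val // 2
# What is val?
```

Trace:
`val = 21` → val = 21
`count = 25` → count = 25
`if val > count: ...` → val > count is False → no variable changes
`val = val + count` → val = 46
`if val > 42: ...` → val > 42 is True → count = 0
So val = 46

Answer: 46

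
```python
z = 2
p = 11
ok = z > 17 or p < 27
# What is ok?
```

Trace:
`z = 2` → z = 2
`p = 11` → p = 11
`ok = z > 17 or p < 27` → ok = True
So ok = True

Answer: True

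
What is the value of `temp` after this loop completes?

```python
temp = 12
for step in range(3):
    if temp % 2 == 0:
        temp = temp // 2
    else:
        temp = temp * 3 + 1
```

Collatz-style transformation from 12
`temp` takes the values: 12 → 6 → 3 → 10

Answer: 10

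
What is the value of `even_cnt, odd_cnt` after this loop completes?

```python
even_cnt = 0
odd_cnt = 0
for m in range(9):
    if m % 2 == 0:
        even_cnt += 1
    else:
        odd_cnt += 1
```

Count evens and odds in range(9)
`even_cnt, odd_cnt` takes the values: (0, 0) → (1, 0) → (1, 1) → (2, 1) → (2, 2) → (3, 2) → (3, 3) → (4, 3) → (4, 4) → (5, 4)

Answer: 5, 4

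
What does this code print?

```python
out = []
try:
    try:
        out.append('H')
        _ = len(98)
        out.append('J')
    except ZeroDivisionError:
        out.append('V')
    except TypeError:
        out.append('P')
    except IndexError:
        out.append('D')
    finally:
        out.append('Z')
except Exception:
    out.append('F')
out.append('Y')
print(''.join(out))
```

Execution trace: 'H' (inner try body) → 'P' (inner except TypeError) → 'Z' (inner finally) → 'Y' (after the try/except). Output: HPZY

Answer: HPZY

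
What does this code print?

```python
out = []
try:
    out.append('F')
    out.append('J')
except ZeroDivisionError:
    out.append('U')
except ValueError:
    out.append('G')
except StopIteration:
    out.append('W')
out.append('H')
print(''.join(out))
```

Execution trace: 'F' (try body) → 'J' (try body, no exception) → 'H' (after the try/except). Output: FJH

Answer: FJH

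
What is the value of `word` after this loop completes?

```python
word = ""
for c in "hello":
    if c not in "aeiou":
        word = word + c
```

Remove vowels from 'hello'
`word` takes the values: "" → "h" → "hl" → "hll"

Answer: "hll"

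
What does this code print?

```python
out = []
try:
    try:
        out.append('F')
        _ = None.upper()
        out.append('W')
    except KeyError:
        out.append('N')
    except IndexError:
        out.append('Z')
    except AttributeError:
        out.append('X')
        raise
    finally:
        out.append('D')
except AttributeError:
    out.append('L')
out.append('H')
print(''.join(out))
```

Execution trace: 'F' (inner try body) → 'X' (inner except AttributeError) → 'D' (inner finally) → 'L' (outer except AttributeError) → 'H' (after the try/except). Output: FXDLH

Answer: FXDLH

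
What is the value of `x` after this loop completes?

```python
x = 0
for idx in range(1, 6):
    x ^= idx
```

XOR of 1 to 5
`x` takes the values: 0 → 1 → 3 → 0 → 4 → 1

Answer: 1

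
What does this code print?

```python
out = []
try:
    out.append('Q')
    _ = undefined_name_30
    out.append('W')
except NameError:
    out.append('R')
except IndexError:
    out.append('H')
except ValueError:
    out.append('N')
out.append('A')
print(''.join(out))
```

Execution trace: 'Q' (try body) → 'R' (except NameError) → 'A' (after the try/except). Output: QRA

Answer: QRA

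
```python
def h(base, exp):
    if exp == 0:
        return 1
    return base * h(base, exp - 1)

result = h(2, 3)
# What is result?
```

h(2, 3) = 2 * 2 * 2 = 8

Answer: 8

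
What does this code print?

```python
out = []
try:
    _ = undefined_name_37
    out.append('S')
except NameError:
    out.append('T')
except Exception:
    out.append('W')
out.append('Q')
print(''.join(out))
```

Execution trace: 'T' (except NameError) → 'Q' (after the try/except). Output: TQ

Answer: TQ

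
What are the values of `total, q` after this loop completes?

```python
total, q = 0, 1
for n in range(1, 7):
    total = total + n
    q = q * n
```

Sum and factorial of 1 to 6
`total, q` takes the values: (0, 1) → (1, 1) → (3, 1) → (3, 2) → (6, 2) → (6, 6) → (10, 6) → (10, 24) → (15, 24) → (15, 120) → (21, 120) → (21, 720)

Answer: 21, 720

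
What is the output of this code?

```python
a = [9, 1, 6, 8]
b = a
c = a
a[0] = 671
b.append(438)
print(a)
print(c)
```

Key concept: multiple aliases.
Step by step:
`a = [9, 1, 6, 8]` → a = [9, 1, 6, 8]
`b = a` → b = [9, 1, 6, 8] (same object as a)
`c = a` → c = [9, 1, 6, 8] (same object as a, b)
`a[0] = 671` → a = [671, 1, 6, 8] (same object as b, c); b = [671, 1, 6, 8] (same object as a, c); c = [671, 1, 6, 8] (same object as a, b)
`b.append(438)` → a = [671, 1, 6, 8, 438] (same object as b, c); b = [671, 1, 6, 8, 438] (same object as a, c); c = [671, 1, 6, 8, 438] (same object as a, b)
`print(a)` → prints [671, 1, 6, 8, 438]
`print(c)` → prints [671, 1, 6, 8, 438]

Answer:
[671, 1, 6, 8, 438]
[671, 1, 6, 8, 438]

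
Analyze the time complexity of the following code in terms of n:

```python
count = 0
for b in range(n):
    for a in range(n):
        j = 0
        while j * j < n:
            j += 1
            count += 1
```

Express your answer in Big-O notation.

Each loop level contributes: n × n × √n. Multiplying the contributions gives O(n^2√n).

Answer: O(n^2√n)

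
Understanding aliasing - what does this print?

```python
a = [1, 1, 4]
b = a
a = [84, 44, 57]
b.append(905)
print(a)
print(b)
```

Key concept: rebinding vs mutation: a is rebound to a new list, b still points at the original.
Step by step:
`a = [1, 1, 4]` → a = [1, 1, 4]
`b = a` → b = [1, 1, 4] (same object as a)
`a = [84, 44, 57]` → a = [84, 44, 57]
`b.append(905)` → b = [1, 1, 4, 905]
`print(a)` → prints [84, 44, 57]
`print(b)` → prints [1, 1, 4, 905]

Answer:
[84, 44, 57]
[1, 1, 4, 905]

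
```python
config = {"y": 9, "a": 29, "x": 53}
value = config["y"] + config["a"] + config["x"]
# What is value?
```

Trace:
`config = {"y": 9, "a": 29, "x": 53}` → config = {'y': 9, 'a': 29, 'x': 53}
`value = config["y"] + config["a"] + config["x"]` → value = 91
So value = 91

Answer: 91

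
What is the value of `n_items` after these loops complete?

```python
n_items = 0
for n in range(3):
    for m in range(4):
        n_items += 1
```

3 * 4 = 12
`n_items` takes the values: 0 → 1 → 2 → 3 → 4 → 5 → 6 → 7 → 8 → 9 → 10 → 11 → 12

Answer: 12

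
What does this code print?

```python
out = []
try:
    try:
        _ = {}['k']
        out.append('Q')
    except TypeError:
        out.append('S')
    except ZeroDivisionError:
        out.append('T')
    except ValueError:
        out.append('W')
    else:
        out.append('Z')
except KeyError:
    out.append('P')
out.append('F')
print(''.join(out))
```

Execution trace: 'P' (outer except KeyError) → 'F' (after the try/except). Output: PF

Answer: PF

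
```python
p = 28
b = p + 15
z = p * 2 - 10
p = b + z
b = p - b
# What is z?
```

Trace:
`p = 28` → p = 28
`b = p + 15` → b = 43
`z = p * 2 - 10` → z = 46
`p = b + z` → p = 89
`b = p - b` → b = 46
So z = 46

Answer: 46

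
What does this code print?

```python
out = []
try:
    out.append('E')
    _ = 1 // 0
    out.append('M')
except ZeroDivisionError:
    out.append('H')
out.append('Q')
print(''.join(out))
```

Execution trace: 'E' (try body) → 'H' (except ZeroDivisionError) → 'Q' (after the try/except). Output: EHQ

Answer: EHQ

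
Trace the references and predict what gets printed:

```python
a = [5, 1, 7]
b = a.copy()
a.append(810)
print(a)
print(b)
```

Key concept: list.copy() creates independent copy.
Step by step:
`a = [5, 1, 7]` → a = [5, 1, 7]
`b = a.copy()` → b = [5, 1, 7]
`a.append(810)` → a = [5, 1, 7, 810]
`print(a)` → prints [5, 1, 7, 810]
`print(b)` → prints [5, 1, 7]

Answer:
[5, 1, 7, 810]
[5, 1, 7]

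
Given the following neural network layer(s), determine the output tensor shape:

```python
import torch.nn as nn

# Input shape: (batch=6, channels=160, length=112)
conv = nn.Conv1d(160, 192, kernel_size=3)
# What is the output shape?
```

Input: (6, 160, 112) -> Output: (6, 192, 110)

Answer: (6, 192, 110)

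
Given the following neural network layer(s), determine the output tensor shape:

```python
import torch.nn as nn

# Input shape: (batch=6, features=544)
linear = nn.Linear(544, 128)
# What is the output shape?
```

Input: (6, 544) -> Output: (6, 128)

Answer: (6, 128)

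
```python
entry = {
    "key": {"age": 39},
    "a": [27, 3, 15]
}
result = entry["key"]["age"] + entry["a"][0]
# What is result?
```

Trace:
`entry = { ...` → entry = {'key': {'age': 39}, 'a': [27, 3, 15]}
`result = entry["key"]["age"] + entry["a"][0]` → result = 66
So result = 66

Answer: 66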